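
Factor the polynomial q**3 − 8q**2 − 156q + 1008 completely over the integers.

Trying the rational-root candidates, q = −12 is a root, so (q + 12) divides it; the quotient is q**2 − 20q + 84.
The remaining quadratic factors as (q − 6)(q − 14).

(q + 12)(q − 14)(q − 6)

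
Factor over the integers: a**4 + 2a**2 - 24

(a + 2)(a - 2)(a**2 + 6)

Substitute u = a**2 to get a quadratic in u, then factor.
a**2 - 4 is a difference of squares.
a**2 + 6 is irreducible over ℤ (always positive, so no real roots).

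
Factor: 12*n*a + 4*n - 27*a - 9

Group as (12*n*a + 4*n) + (-27*a - 9) = 4*n*(3*a + 1) - 9*(3*a + 1).
Both groups share the factor (3*a + 1).

(3*a + 1)*(4*n - 9)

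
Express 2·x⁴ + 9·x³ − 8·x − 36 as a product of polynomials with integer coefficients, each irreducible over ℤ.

(2·x + 9)·(x³ − 4)

Group as (2·x⁴ − 8·x) + (9·x³ − 36) = 2·x·(x³ − 4) + 9·(x³ − 4).
Both groups share the factor (x³ − 4).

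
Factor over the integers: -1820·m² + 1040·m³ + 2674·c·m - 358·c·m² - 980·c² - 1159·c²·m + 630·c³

(10·c - 13·m)·(7·c - 10·m)·(9·c + 8·m - 14)

Group: 10·c·(63·c² - 34·c·m - 98·c - 80·m² + 140·m) - 13·m·(63·c² - 34·c·m - 98·c - 80·m² + 140·m); both groups contain (63·c² - 34·c·m - 98·c - 80·m² + 140·m), so (10·c - 13·m) is a factor with cofactor 63·c² - 34·c·m - 98·c - 80·m² + 140·m.
The cofactor groups again: 63·c² - 34·c·m - 98·c - 80·m² + 140·m = 7·c·(9·c + 8·m - 14) - 10·m·(9·c + 8·m - 14); both groups contain (9·c + 8·m - 14), giving (7·c - 10·m)·(9·c + 8·m - 14).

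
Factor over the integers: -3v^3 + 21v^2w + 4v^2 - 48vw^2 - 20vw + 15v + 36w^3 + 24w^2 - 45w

Group: v(-3v^2 + 12vw + 4v - 12w^2 - 8w + 15) - 3w(-3v^2 + 12vw + 4v - 12w^2 - 8w + 15); both groups contain (-3v^2 + 12vw + 4v - 12w^2 - 8w + 15), so (v - 3w) is a factor with cofactor -3v^2 + 12vw + 4v - 12w^2 - 8w + 15.
The cofactor groups again: -3v^2 + 12vw + 4v - 12w^2 - 8w + 15 = -v(3v - 6w + 5) + (2w + 3)(3v - 6w + 5); both groups contain (3v - 6w + 5), giving -(v - 2w - 3)(3v - 6w + 5).

-(3v - 6w + 5)(v - 2w - 3)(v - 3w)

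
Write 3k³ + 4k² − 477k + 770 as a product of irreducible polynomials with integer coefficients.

Testing divisors of the constant over divisors of the leading coefficient, k = 11 is a root, giving the factor (k − 11) and quotient 3k² + 37k − 70.
The remaining quadratic factors as (3k − 5)(k + 14).

(3k − 5)(k + 14)(k − 11)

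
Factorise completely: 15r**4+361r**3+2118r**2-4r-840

Among the possible rational roots, r = -14 is a root, so (r+14) is a factor; dividing leaves 15r**3+151r**2+4r-60.
Then r = 3/5 is a root, so (5r-3) divides it; the quotient is 3r**2+32r+20.
The remaining quadratic factors as (r+10)(3r+2).

(3r+2)(5r-3)(r+10)(r+14)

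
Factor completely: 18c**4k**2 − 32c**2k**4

2c**2k**2(3c + 4k)(3c − 4k)

Pull out the common factor 2c**2k**2; 9c**2 − 16k**2 is a difference of squares.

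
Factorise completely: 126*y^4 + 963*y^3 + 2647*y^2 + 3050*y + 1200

(3*y + 8)*(6*y + 5)*(7*y + 15)*(y + 2)

Testing divisors of the constant over divisors of the leading coefficient, y = −2 is a root, so (y + 2) is a factor; dividing leaves 126*y^3 + 711*y^2 + 1225*y + 600.
Next, y = −5/6 is a root, giving the factor (6*y + 5) and quotient 21*y^2 + 101*y + 120.
The remaining quadratic factors as (3*y + 8)(7*y + 15).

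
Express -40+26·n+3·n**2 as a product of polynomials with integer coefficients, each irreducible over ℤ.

Need a pair with product 3·(-40) = -120 and sum 26: that's 30 and -4.
Split the middle term: 3·n**2+30·n - 4·n-40 = 3·n·(n+10) - 4·(n+10).

(3·n-4)·(n+10)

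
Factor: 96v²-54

Pull out the common factor 6; 16v²-9 is a difference of squares.

6(4v+3)(4v-3)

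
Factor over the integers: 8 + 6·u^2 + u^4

Substitute w = u^2 to get a quadratic in w, then factor.
u^2 + 4 is irreducible over ℤ (sum of squares).
u^2 + 2 is irreducible over ℤ (always positive, so no real roots).

(u^2 + 2)·(u^2 + 4)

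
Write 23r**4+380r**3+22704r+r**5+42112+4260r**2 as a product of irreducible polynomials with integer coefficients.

Testing divisors of the constant over divisors of the leading coefficient, r = −4 is a root, so (r+4) is a factor; dividing leaves r**4+19r**3+304r**2+3044r+10528.
Continuing, r = −8 is a root, giving the factor (r+8) and quotient r**3+11r**2+216r+1316.
Then r = −7 is a root, so (r+7) divides it; the quotient is r**2+4r+188.
The quadratic r**2+4r+188 has discriminant −736 < 0 and is irreducible over ℤ.

(r+4)(r+7)(r+8)(r**2+4r+188)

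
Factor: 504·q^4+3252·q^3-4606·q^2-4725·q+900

By the rational root theorem, q = -15/2 is a root, so (2·q+15) divides it; the quotient is 252·q^3-264·q^2-323·q+60.
Then q = -5/6 is a root, giving the factor (6·q+5) and quotient 42·q^2-79·q+12.
The remaining quadratic factors as (7·q-12)(6·q-1).

(2·q+15)·(6·q+5)·(6·q-1)·(7·q-12)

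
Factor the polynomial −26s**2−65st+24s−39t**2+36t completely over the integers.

Group: −2s(13s+13t−12) − 3t(13s+13t−12); both groups contain (13s+13t−12).

−(13s+13t−12)(2s+3t)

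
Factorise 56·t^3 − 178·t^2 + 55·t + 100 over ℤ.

(2·t − 5)·(4·t − 5)·(7·t + 4)

Among the possible rational roots, t = 5/4 is a root, so (4·t − 5) divides it; the quotient is 14·t^2 − 27·t − 20.
The remaining quadratic factors as (7·t + 4)(2·t − 5).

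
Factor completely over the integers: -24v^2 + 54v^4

6v^2(3v + 2)(3v - 2)

Factor out 6v^2, leaving 9v^2 - 4, which is a difference of two squares.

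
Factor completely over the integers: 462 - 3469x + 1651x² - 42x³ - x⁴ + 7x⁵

Testing divisors of the constant over divisors of the leading coefficient, x = 1/7 is a root, so (7x - 1) divides it; the quotient is x⁴ - 6x² + 235x - 462.
Next, x = -7 is a root, so (x + 7) is a factor; dividing leaves x³ - 7x² + 43x - 66.
Then x = 2 is a root, so (x - 2) is a factor; dividing leaves x² - 5x + 33.
The quadratic x² - 5x + 33 has discriminant -107 < 0 and is irreducible over ℤ.

(7x - 1)(x + 7)(x - 2)(x² - 5x + 33)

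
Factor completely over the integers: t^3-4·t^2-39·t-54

(t+2)·(t+3)·(t-9)

Testing divisors of the constant over divisors of the leading coefficient, t = 9 is a root, so (t-9) divides it; the quotient is t^2+5·t+6.
The remaining quadratic factors as (t+2)(t+3).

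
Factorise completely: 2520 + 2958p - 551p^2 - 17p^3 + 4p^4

Trying the rational-root candidates, p = 7 is a root, so (p - 7) divides it; the quotient is 4p^3 + 11p^2 - 474p - 360.
Continuing, p = 10 is a root, giving the factor (p - 10) and quotient 4p^2 + 51p + 36.
The remaining quadratic factors as (p + 12)(4p + 3).

(4p + 3)(p + 12)(p - 10)(p - 7)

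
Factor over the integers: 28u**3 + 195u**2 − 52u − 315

Trying the rational-root candidates, u = −5/4 is a root, so (4u + 5) divides it; the quotient is 7u**2 + 40u − 63.
The remaining quadratic factors as (u + 7)(7u − 9).

(4u + 5)(7u − 9)(u + 7)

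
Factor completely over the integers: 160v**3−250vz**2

10v(4v+5z)(4v−5z)

Factor out 10v, leaving 16v**2−25z**2, which is a difference of two squares.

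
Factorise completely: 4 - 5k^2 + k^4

By the rational root theorem, k = 1 is a root, so (k - 1) divides it; the quotient is k^3 + k^2 - 4k - 4.
Then k = 2 is a root, so (k - 2) divides it; the quotient is k^2 + 3k + 2.
The remaining quadratic factors as (k + 2)(k + 1).

(k + 1)(k + 2)(k - 1)(k - 2)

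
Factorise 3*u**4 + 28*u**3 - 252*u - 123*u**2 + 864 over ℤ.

(3*u - 8)*(u + 12)*(u + 3)*(u - 3)

Testing divisors of the constant over divisors of the leading coefficient, u = 3 is a root, so (u - 3) divides it; the quotient is 3*u**3 + 37*u**2 - 12*u - 288.
Next, u = -12 is a root, so (u + 12) is a factor; dividing leaves 3*u**2 + u - 24.
The remaining quadratic factors as (3*u - 8)(u + 3).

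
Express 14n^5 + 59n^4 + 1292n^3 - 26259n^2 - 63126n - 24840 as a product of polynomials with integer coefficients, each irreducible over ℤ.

Testing divisors of the constant over divisors of the leading coefficient, n = 10 is a root, so (n - 10) is a factor; dividing leaves 14n^4 + 199n^3 + 3282n^2 + 6561n + 2484.
Continuing, n = -1/2 is a root, so (2n + 1) divides it; the quotient is 7n^3 + 96n^2 + 1593n + 2484.
Then n = -12/7 is a root, giving the factor (7n + 12) and quotient n^2 + 12n + 207.
The quadratic n^2 + 12n + 207 has discriminant -684 < 0 and is irreducible over ℤ.

(2n + 1)(7n + 12)(n - 10)(n^2 + 12n + 207)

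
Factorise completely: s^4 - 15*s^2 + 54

Substitute u = s^2 to get a quadratic in u, then factor.
s^2 - 6 is irreducible over ℤ (6 is not a perfect square).
s^2 - 9 is a difference of squares.

(s + 3)*(s - 3)*(s^2 - 6)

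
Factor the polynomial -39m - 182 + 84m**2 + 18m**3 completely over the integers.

Group as (18m**3 - 39m) + (84m**2 - 182) = 3m(6m**2 - 13) + 14(6m**2 - 13).
Both groups share the factor (6m**2 - 13).

(3m + 14)(6m**2 - 13)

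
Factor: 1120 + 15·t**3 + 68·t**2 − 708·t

By the rational root theorem, t = −10 is a root, so (t + 10) is a factor; dividing leaves 15·t**2 − 82·t + 112.
The remaining quadratic factors as (3·t − 8)(5·t − 14).

(3·t − 8)·(5·t − 14)·(t + 10)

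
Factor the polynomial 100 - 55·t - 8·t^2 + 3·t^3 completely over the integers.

(3·t - 5)·(t + 4)·(t - 5)

Among the possible rational roots, t = 5 is a root, so (t - 5) is a factor; dividing leaves 3·t^2 + 7·t - 20.
The remaining quadratic factors as (3·t - 5)(t + 4).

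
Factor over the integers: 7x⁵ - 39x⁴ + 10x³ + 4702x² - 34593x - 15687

Among the possible rational roots, x = -3/7 is a root, so (7x + 3) divides it; the quotient is x⁴ - 6x³ + 4x² + 670x - 5229.
Then x = 7 is a root, giving the factor (x - 7) and quotient x³ + x² + 11x + 747.
Then x = -9 is a root, giving the factor (x + 9) and quotient x² - 8x + 83.
The quadratic x² - 8x + 83 has discriminant -268 < 0 and is irreducible over ℤ.

(7x + 3)(x + 9)(x - 7)(x² - 8x + 83)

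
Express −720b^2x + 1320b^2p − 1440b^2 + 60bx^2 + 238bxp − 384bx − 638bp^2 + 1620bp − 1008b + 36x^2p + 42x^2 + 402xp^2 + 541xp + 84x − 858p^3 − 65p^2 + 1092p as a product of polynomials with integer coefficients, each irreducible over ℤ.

Group: 10b(−72bx + 132bp − 144b + 6x^2 + 67xp + 12x − 143p^2 + 156p) + (6p + 7)(−72bx + 132bp − 144b + 6x^2 + 67xp + 12x − 143p^2 + 156p); both groups contain (−72bx + 132bp − 144b + 6x^2 + 67xp + 12x − 143p^2 + 156p), so (10b + 6p + 7) is a factor with cofactor −72bx + 132bp − 144b + 6x^2 + 67xp + 12x − 143p^2 + 156p.
The cofactor groups again: −72bx + 132bp − 144b + 6x^2 + 67xp + 12x − 143p^2 + 156p = −6x(12b − x − 13p) + (11p − 12)(12b − x − 13p); both groups contain (12b − x − 13p), giving −(6x − 11p + 12)(12b − x − 13p).

−(6x − 11p + 12)(10b + 6p + 7)(12b − x − 13p)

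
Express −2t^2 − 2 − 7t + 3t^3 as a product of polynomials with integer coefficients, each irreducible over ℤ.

(3t + 1)(t + 1)(t − 2)

Trying the rational-root candidates, t = −1 is a root, so (t + 1) is a factor; dividing leaves 3t^2 − 5t − 2.
The remaining quadratic factors as (3t + 1)(t − 2).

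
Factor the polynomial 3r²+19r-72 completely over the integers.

(3r-8)(r+9)

Need a pair with product 3·(-72) = -216 and sum 19: that's -8 and 27.
Split the middle term: 3r²-8r + 27r-72 = r(3r-8) + 9(3r-8).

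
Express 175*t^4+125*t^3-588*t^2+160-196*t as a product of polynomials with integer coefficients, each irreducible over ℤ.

Among the possible rational roots, t = 8/5 is a root, giving the factor (5*t-8) and quotient 35*t^3+81*t^2+12*t-20.
Continuing, t = -5/7 is a root, so (7*t+5) divides it; the quotient is 5*t^2+8*t-4.
The remaining quadratic factors as (t+2)(5*t-2).

(5*t-2)*(5*t-8)*(7*t+5)*(t+2)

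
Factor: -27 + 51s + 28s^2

Need a pair with product 28·(-27) = -756 and sum 51: that's -12 and 63.
Split the middle term: 28s^2 - 12s + 63s - 27 = 4s(7s - 3) + 9(7s - 3).

(4s + 9)(7s - 3)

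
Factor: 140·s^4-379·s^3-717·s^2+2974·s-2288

Among the possible rational roots, s = 2 is a root, giving the factor (s-2) and quotient 140·s^3-99·s^2-915·s+1144.
Next, s = 8/5 is a root, giving the factor (5·s-8) and quotient 28·s^2+25·s-143.
The remaining quadratic factors as (7·s-13)(4·s+11).

(4·s+11)·(5·s-8)·(7·s-13)·(s-2)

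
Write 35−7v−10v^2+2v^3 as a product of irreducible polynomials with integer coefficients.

Group as (2v^3−7v) + (−10v^2+35) = v(2v^2−7) − 5(2v^2−7).
Both groups share the factor (2v^2−7).

(v−5)(2v^2−7)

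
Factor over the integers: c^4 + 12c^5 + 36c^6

Factor out c^4 first: what remains is 36c^2 + 12c + 1.
Recognize a perfect-square trinomial with the parts 6c and 1.

c^4(6c + 1)^2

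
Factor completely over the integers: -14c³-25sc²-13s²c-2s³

Group: 2s(-s²-3sc-2c²) + 7c(-s²-3sc-2c²); both groups contain (-s²-3sc-2c²), so (2s+7c) is a factor with cofactor -s²-3sc-2c².
The cofactor groups again: -s²-3sc-2c² = -s(s+2c) - c(s+2c); both groups contain (s+2c), giving -(s+c)(s+2c).

-(s+2c)(2s+7c)(s+c)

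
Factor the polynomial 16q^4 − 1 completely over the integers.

(2q + 1)(2q − 1)(4q^2 + 1)

(2q)⁴ − (1)⁴ = ((2q)² − (1)²)((2q)² + (1)²); the first factor splits again, the second (4q^2 + 1) is irreducible.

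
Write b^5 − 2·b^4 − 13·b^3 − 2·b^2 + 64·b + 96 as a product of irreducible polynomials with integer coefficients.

(b + 2)·(b − 3)·(b − 4)·(b^2 + 3·b + 4)

Testing divisors of the constant over divisors of the leading coefficient, b = 4 is a root, giving the factor (b − 4) and quotient b^4 + 2·b^3 − 5·b^2 − 22·b − 24.
Then b = 3 is a root, giving the factor (b − 3) and quotient b^3 + 5·b^2 + 10·b + 8.
Next, b = −2 is a root, so (b + 2) divides it; the quotient is b^2 + 3·b + 4.
The quadratic b^2 + 3·b + 4 has discriminant −7 < 0 and is irreducible over ℤ.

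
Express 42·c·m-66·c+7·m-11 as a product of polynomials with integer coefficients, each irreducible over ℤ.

(6·c+1)·(7·m-11)

Group as (42·c·m-66·c) + (7·m-11) = 6·c·(7·m-11) + (7·m-11).
Both groups share the factor (7·m-11).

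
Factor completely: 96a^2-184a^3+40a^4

8a^2(5a-3)(a-4)

Pull out the common factor 8a^2, then factor the remaining trinomial.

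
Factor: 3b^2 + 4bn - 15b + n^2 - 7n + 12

Group: 3b(b + n - 4) + (n - 3)(b + n - 4); both groups contain (b + n - 4).

(3b + n - 3)(b + n - 4)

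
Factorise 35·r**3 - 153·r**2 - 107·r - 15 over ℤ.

Testing divisors of the constant over divisors of the leading coefficient, r = 5 is a root, giving the factor (r - 5) and quotient 35·r**2 + 22·r + 3.
The remaining quadratic factors as (5·r + 1)(7·r + 3).

(5·r + 1)·(7·r + 3)·(r - 5)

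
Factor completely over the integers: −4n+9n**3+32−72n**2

(3n+2)(3n−2)(n−8)

Group as (9n**3−4n) + (−72n**2+32) = n(9n**2−4) − 8(9n**2−4).
Both groups share the factor (9n**2−4).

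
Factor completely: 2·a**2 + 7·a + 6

Need a pair with product 2·6 = 12 and sum 7: that's 4 and 3.
Split the middle term: 2·a**2 + 4·a + 3·a + 6 = 2·a·(a + 2) + 3·(a + 2).

(2·a + 3)·(a + 2)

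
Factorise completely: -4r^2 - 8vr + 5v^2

Group: 5v(v - 2r) + 2r(v - 2r); both groups contain (v - 2r).

(v - 2r)(5v + 2r)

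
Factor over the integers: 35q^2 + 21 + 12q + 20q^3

Group as (20q^3 + 12q) + (35q^2 + 21) = 4q(5q^2 + 3) + 7(5q^2 + 3).
Both groups share the factor (5q^2 + 3).

(4q + 7)(5q^2 + 3)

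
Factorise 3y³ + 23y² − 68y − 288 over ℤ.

Trying the rational-root candidates, y = −9 is a root, so (y + 9) divides it; the quotient is 3y² − 4y − 32.
The remaining quadratic factors as (3y + 8)(y − 4).

(3y + 8)(y + 9)(y − 4)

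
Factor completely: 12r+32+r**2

Two integers with product 32 and sum 12 are 4 and 8.

(r+4)(r+8)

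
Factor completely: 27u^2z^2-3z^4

3z^2(3u+z)(3u-z)

Factor out 3z^2, leaving 9u^2-z^2, which is a difference of two squares.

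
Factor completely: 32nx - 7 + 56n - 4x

(4x + 7)(8n - 1)

Group as (32nx + 56n) + (-4x - 7) = 8n(4x + 7) - (4x + 7).
Both groups share the factor (4x + 7).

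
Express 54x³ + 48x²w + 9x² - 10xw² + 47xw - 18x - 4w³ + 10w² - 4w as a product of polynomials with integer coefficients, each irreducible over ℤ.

(3x - w + 2)(2x + 2w - 1)(9x + 2w)

Group: 3x(18x² + 22xw - 9x + 4w² - 2w) + (-w + 2)(18x² + 22xw - 9x + 4w² - 2w); both groups contain (18x² + 22xw - 9x + 4w² - 2w), so (3x - w + 2) is a factor with cofactor 18x² + 22xw - 9x + 4w² - 2w.
The cofactor groups again: 18x² + 22xw - 9x + 4w² - 2w = 9x(2x + 2w - 1) + 2w(2x + 2w - 1); both groups contain (2x + 2w - 1), giving (9x + 2w)(2x + 2w - 1).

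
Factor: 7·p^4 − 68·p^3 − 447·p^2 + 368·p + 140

(7·p + 2)·(p + 5)·(p − 1)·(p − 14)

Among the possible rational roots, p = 14 is a root, so (p − 14) divides it; the quotient is 7·p^3 + 30·p^2 − 27·p − 10.
Continuing, p = 1 is a root, giving the factor (p − 1) and quotient 7·p^2 + 37·p + 10.
The remaining quadratic factors as (7·p + 2)(p + 5).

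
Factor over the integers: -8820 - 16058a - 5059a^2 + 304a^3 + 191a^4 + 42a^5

(2a - 9)(3a + 7)(7a + 5)(a^2 + 6a + 28)

Among the possible rational roots, a = -5/7 is a root, giving the factor (7a + 5) and quotient 6a^4 + 23a^3 + 27a^2 - 742a - 1764.
Then a = 9/2 is a root, giving the factor (2a - 9) and quotient 3a^3 + 25a^2 + 126a + 196.
Continuing, a = -7/3 is a root, so (3a + 7) is a factor; dividing leaves a^2 + 6a + 28.
The quadratic a^2 + 6a + 28 has discriminant -76 < 0 and is irreducible over ℤ.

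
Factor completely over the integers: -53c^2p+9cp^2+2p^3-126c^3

Group: 7c(-18c^2-5cp+2p^2) + p(-18c^2-5cp+2p^2); both groups contain (-18c^2-5cp+2p^2), so (7c+p) is a factor with cofactor -18c^2-5cp+2p^2.
The cofactor groups again: -18c^2-5cp+2p^2 = -9c(2c+p) + 2p(2c+p); both groups contain (2c+p), giving -(9c-2p)(2c+p).

-(2c+p)(7c+p)(9c-2p)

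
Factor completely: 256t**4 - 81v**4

(4t + 3v)(4t - 3v)(16t**2 + 9v**2)

Write as (16t**2)² − (9v**2)², then factor 16t**2 - 9v**2 once more.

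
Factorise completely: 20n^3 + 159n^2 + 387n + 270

(4n + 15)(5n + 6)(n + 3)

Testing divisors of the constant over divisors of the leading coefficient, n = −15/4 is a root, giving the factor (4n + 15) and quotient 5n^2 + 21n + 18.
The remaining quadratic factors as (5n + 6)(n + 3).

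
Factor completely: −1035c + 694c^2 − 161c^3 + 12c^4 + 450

Among the possible rational roots, c = 3/4 is a root, so (4c − 3) is a factor; dividing leaves 3c^3 − 38c^2 + 145c − 150.
Continuing, c = 6 is a root, so (c − 6) is a factor; dividing leaves 3c^2 − 20c + 25.
The remaining quadratic factors as (3c − 5)(c − 5).

(3c − 5)(4c − 3)(c − 5)(c − 6)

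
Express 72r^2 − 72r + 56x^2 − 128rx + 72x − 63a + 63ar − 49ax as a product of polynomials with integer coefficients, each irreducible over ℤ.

(7a + 8r − 8x)(9r − 7x − 9)

Group: 7a(9r − 7x − 9) + (8r − 8x)(9r − 7x − 9); both groups contain (9r − 7x − 9).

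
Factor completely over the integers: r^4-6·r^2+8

Substitute u = r^2 to get a quadratic in u, then factor.
r^2-2 is irreducible over ℤ (2 is not a perfect square).
r^2-4 is a difference of squares.

(r+2)·(r-2)·(r^2-2)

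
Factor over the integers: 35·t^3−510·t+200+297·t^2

Among the possible rational roots, t = 5/7 is a root, so (7·t−5) is a factor; dividing leaves 5·t^2+46·t−40.
The remaining quadratic factors as (5·t−4)(t+10).

(5·t−4)·(7·t−5)·(t+10)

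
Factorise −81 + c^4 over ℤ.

(c)⁴ − (3)⁴ = ((c)² − (3)²)((c)² + (3)²); the first factor splits again, the second (c^2 + 9) is irreducible.

(c + 3)(c − 3)(c^2 + 9)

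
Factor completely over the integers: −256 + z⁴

(z)⁴ − (4)⁴ = ((z)² − (4)²)((z)² + (4)²); the first factor splits again, the second (z² + 16) is irreducible.

(z + 4)*(z − 4)*(z² + 16)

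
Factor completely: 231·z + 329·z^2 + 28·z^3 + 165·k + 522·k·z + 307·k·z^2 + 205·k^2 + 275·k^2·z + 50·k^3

(10·k + z + 11)·(5·k + 7·z)·(k + 4·z + 3)

Group: 5·k·(10·k^2 + 41·k·z + 41·k + 4·z^2 + 47·z + 33) + 7·z·(10·k^2 + 41·k·z + 41·k + 4·z^2 + 47·z + 33); both groups contain (10·k^2 + 41·k·z + 41·k + 4·z^2 + 47·z + 33), so (5·k + 7·z) is a factor with cofactor 10·k^2 + 41·k·z + 41·k + 4·z^2 + 47·z + 33.
The cofactor groups again: 10·k^2 + 41·k·z + 41·k + 4·z^2 + 47·z + 33 = k·(10·k + z + 11) + (4·z + 3)·(10·k + z + 11); both groups contain (10·k + z + 11), giving (k + 4·z + 3)·(10·k + z + 11).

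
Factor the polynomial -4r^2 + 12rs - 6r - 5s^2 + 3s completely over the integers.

Group: -2r(2r - 5s + 3) + s(2r - 5s + 3); both groups contain (2r - 5s + 3).

-(2r - 5s + 3)(2r - s)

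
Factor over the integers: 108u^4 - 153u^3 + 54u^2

9u^2(3u - 2)(4u - 3)

Pull out the common factor 9u^2, then factor the remaining trinomial.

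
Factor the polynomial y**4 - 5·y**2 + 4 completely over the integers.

(y + 1)·(y + 2)·(y - 1)·(y - 2)

Substitute u = y**2 to get a quadratic in u, then factor.
y**2 - 4 is a difference of squares.
y**2 - 1 is a difference of squares.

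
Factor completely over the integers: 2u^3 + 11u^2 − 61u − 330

Among the possible rational roots, u = −6 is a root, so (u + 6) is a factor; dividing leaves 2u^2 − u − 55.
The remaining quadratic factors as (2u − 11)(u + 5).

(2u − 11)(u + 5)(u + 6)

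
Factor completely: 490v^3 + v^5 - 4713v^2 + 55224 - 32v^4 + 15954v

By the rational root theorem, v = -2 is a root, so (v + 2) divides it; the quotient is v^4 - 34v^3 + 558v^2 - 5829v + 27612.
Then v = 12 is a root, so (v - 12) is a factor; dividing leaves v^3 - 22v^2 + 294v - 2301.
Continuing, v = 13 is a root, giving the factor (v - 13) and quotient v^2 - 9v + 177.
The quadratic v^2 - 9v + 177 has discriminant -627 < 0 and is irreducible over ℤ.

(v + 2)(v - 12)(v - 13)(v^2 - 9v + 177)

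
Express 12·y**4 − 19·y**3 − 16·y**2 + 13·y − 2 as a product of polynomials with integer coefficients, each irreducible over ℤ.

Among the possible rational roots, y = 1/4 is a root, so (4·y − 1) is a factor; dividing leaves 3·y**3 − 4·y**2 − 5·y + 2.
Then y = −1 is a root, so (y + 1) divides it; the quotient is 3·y**2 − 7·y + 2.
The remaining quadratic factors as (y − 2)(3·y − 1).

(3·y − 1)·(4·y − 1)·(y + 1)·(y − 2)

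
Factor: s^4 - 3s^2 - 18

(s^2 + 3)(s^2 - 6)

Substitute u = s^2 to get a quadratic in u, then factor.
s^2 - 6 is irreducible over ℤ (6 is not a perfect square).
s^2 + 3 is irreducible over ℤ (always positive, so no real roots).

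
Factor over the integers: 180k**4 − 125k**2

Every term has a factor of 5k**2. Then 36k**2 − 25 = (6k)² − (5)².

5k**2(6k + 5)(6k − 5)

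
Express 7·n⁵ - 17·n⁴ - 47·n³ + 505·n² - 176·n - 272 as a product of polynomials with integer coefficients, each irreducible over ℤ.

(7·n + 4)·(n + 4)·(n - 1)·(n² - 6·n + 17)

Trying the rational-root candidates, n = -4/7 is a root, so (7·n + 4) is a factor; dividing leaves n⁴ - 3·n³ - 5·n² + 75·n - 68.
Continuing, n = 1 is a root, so (n - 1) divides it; the quotient is n³ - 2·n² - 7·n + 68.
Then n = -4 is a root, so (n + 4) divides it; the quotient is n² - 6·n + 17.
The quadratic n² - 6·n + 17 has discriminant -32 < 0 and is irreducible over ℤ.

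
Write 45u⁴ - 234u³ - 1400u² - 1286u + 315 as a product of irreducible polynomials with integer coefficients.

Testing divisors of the constant over divisors of the leading coefficient, u = 1/5 is a root, so (5u - 1) divides it; the quotient is 9u³ - 45u² - 289u - 315.
Next, u = -7/3 is a root, so (3u + 7) divides it; the quotient is 3u² - 22u - 45.
The remaining quadratic factors as (u - 9)(3u + 5).

(3u + 5)(3u + 7)(5u - 1)(u - 9)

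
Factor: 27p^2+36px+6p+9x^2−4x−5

Group: 3p(9p+9x+5) + (x−1)(9p+9x+5); both groups contain (9p+9x+5).

(3p+x−1)(9p+9x+5)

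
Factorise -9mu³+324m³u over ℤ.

Every term has a factor of 9mu. Then 36m²-u² = (6m)² − (u)².

9mu(6m+u)(6m-u)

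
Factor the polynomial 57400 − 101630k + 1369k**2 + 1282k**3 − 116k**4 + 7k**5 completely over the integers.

Testing divisors of the constant over divisors of the leading coefficient, k = −7 is a root, giving the factor (k + 7) and quotient 7k**4 − 165k**3 + 2437k**2 − 15690k + 8200.
Next, k = 10 is a root, so (k − 10) is a factor; dividing leaves 7k**3 − 95k**2 + 1487k − 820.
Next, k = 4/7 is a root, giving the factor (7k − 4) and quotient k**2 − 13k + 205.
The quadratic k**2 − 13k + 205 has discriminant −651 < 0 and is irreducible over ℤ.

(7k − 4)(k + 7)(k − 10)(k**2 − 13k + 205)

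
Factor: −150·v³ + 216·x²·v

6·v·(6·x − 5·v)·(6·x + 5·v)

Every term has a factor of 6·v. Then 36·x² − 25·v² = (6·x)² − (5·v)².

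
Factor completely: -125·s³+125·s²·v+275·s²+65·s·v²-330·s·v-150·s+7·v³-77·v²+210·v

Group: 5·s·(-25·s²+30·s·v+30·s+7·v²-42·v) + (v-5)·(-25·s²+30·s·v+30·s+7·v²-42·v); both groups contain (-25·s²+30·s·v+30·s+7·v²-42·v), so (5·s+v-5) is a factor with cofactor -25·s²+30·s·v+30·s+7·v²-42·v.
The cofactor groups again: -25·s²+30·s·v+30·s+7·v²-42·v = -5·s·(5·s-7·v) + (-v+6)·(5·s-7·v); both groups contain (5·s-7·v), giving -(5·s+v-6)·(5·s-7·v).

-(5·s+v-5)·(5·s+v-6)·(5·s-7·v)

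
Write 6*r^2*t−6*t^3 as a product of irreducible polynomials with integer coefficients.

6*t*(r+t)*(r−t)

Every term has a factor of 6*t. Then r^2−t^2 = (r)² − (t)².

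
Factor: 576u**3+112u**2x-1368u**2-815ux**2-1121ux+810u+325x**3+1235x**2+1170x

(8u-5x-10)(8u-5x-9)(9u+13x)

Group: 9u(64u**2-80ux-152u+25x**2+95x+90) + 13x(64u**2-80ux-152u+25x**2+95x+90); both groups contain (64u**2-80ux-152u+25x**2+95x+90), so (9u+13x) is a factor with cofactor 64u**2-80ux-152u+25x**2+95x+90.
The cofactor groups again: 64u**2-80ux-152u+25x**2+95x+90 = 8u(8u-5x-9) + (-5x-10)(8u-5x-9); both groups contain (8u-5x-9), giving (8u-5x-10)(8u-5x-9).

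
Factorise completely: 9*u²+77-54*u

Need a pair with product 9·77 = 693 and sum -54: that's -33 and -21.
Split the middle term: 9*u²-33*u - 21*u+77 = 3*u*(3*u-11) - 7*(3*u-11).

(3*u-11)*(3*u-7)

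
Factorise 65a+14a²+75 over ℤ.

(2a+5)(7a+15)

Need a pair with product 14·75 = 1050 and sum 65: that's 35 and 30.
Split the middle term: 14a²+35a + 30a+75 = 7a(2a+5) + 15(2a+5).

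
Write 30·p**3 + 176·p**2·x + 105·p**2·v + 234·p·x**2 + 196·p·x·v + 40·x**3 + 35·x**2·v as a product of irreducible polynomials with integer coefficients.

(2·p + 8·x + 7·v)·(3·p + 5·x)·(5·p + x)

Group: 2·p·(15·p**2 + 28·p·x + 5·x**2) + (8·x + 7·v)·(15·p**2 + 28·p·x + 5·x**2); both groups contain (15·p**2 + 28·p·x + 5·x**2), so (2·p + 8·x + 7·v) is a factor with cofactor 15·p**2 + 28·p·x + 5·x**2.
The cofactor groups again: 15·p**2 + 28·p·x + 5·x**2 = 5·p·(3·p + 5·x) + x·(3·p + 5·x); both groups contain (3·p + 5·x), giving (5·p + x)·(3·p + 5·x).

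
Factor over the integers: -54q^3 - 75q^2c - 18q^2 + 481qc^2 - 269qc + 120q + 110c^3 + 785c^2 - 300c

Group: 9q(-6q^2 - 7qc + 8q + 55c^2 - 20c) + (2c + 15)(-6q^2 - 7qc + 8q + 55c^2 - 20c); both groups contain (-6q^2 - 7qc + 8q + 55c^2 - 20c), so (9q + 2c + 15) is a factor with cofactor -6q^2 - 7qc + 8q + 55c^2 - 20c.
The cofactor groups again: -6q^2 - 7qc + 8q + 55c^2 - 20c = -2q(3q + 11c - 4) + 5c(3q + 11c - 4); both groups contain (3q + 11c - 4), giving -(2q - 5c)(3q + 11c - 4).

-(2q - 5c)(3q + 11c - 4)(9q + 2c + 15)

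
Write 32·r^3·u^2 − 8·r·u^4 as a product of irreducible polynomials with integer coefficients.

8·r·u^2·(2·r + u)·(2·r − u)

Factor out 8·r·u^2, leaving 4·r^2 − u^2, which is a difference of two squares.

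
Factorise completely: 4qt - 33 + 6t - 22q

Group as (4qt - 22q) + (6t - 33) = 2q(2t - 11) + 3(2t - 11).
Both groups share the factor (2t - 11).

(2q + 3)(2t - 11)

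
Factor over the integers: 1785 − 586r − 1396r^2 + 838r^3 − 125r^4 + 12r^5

(3r − 5)(4r − 7)(r + 1)(r^2 − 8r + 51)

By the rational root theorem, r = −1 is a root, so (r + 1) divides it; the quotient is 12r^4 − 137r^3 + 975r^2 − 2371r + 1785.
Continuing, r = 5/3 is a root, so (3r − 5) is a factor; dividing leaves 4r^3 − 39r^2 + 260r − 357.
Next, r = 7/4 is a root, so (4r − 7) is a factor; dividing leaves r^2 − 8r + 51.
The quadratic r^2 − 8r + 51 has discriminant −140 < 0 and is irreducible over ℤ.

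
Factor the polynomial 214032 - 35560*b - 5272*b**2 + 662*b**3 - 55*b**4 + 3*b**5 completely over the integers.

(3*b - 13)*(b + 6)*(b - 14)*(b**2 - 6*b + 196)

Testing divisors of the constant over divisors of the leading coefficient, b = -6 is a root, so (b + 6) is a factor; dividing leaves 3*b**4 - 73*b**3 + 1100*b**2 - 11872*b + 35672.
Then b = 14 is a root, so (b - 14) divides it; the quotient is 3*b**3 - 31*b**2 + 666*b - 2548.
Then b = 13/3 is a root, giving the factor (3*b - 13) and quotient b**2 - 6*b + 196.
The quadratic b**2 - 6*b + 196 has discriminant -748 < 0 and is irreducible over ℤ.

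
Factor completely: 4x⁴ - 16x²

Factor out 4x², leaving x² - 4, which is a difference of two squares.

4x²(x + 2)(x - 2)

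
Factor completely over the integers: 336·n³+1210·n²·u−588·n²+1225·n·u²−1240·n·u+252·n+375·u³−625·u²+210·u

(6·n+5·u)·(7·n+15·u−7)·(8·n+5·u−6)

Group: 7·n·(48·n²+70·n·u−36·n+25·u²−30·u) + (15·u−7)·(48·n²+70·n·u−36·n+25·u²−30·u); both groups contain (48·n²+70·n·u−36·n+25·u²−30·u), so (7·n+15·u−7) is a factor with cofactor 48·n²+70·n·u−36·n+25·u²−30·u.
The cofactor groups again: 48·n²+70·n·u−36·n+25·u²−30·u = 8·n·(6·n+5·u) + (5·u−6)·(6·n+5·u); both groups contain (6·n+5·u), giving (8·n+5·u−6)·(6·n+5·u).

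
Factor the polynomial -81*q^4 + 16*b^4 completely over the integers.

(2*b + 3*q)*(2*b - 3*q)*(4*b^2 + 9*q^2)

(2*b)⁴ − (3*q)⁴ = ((2*b)² − (3*q)²)((2*b)² + (3*q)²); the first factor splits again, the second (4*b^2 + 9*q^2) is irreducible.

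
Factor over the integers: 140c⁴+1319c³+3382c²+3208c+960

(4c+5)(5c+8)(7c+4)(c+6)

Testing divisors of the constant over divisors of the leading coefficient, c = -5/4 is a root, so (4c+5) is a factor; dividing leaves 35c³+286c²+488c+192.
Then c = -4/7 is a root, so (7c+4) divides it; the quotient is 5c²+38c+48.
The remaining quadratic factors as (c+6)(5c+8).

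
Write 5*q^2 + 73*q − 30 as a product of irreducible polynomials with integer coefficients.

Need a pair with product 5·(−30) = −150 and sum 73: that's 75 and −2.
Split the middle term: 5*q^2 + 75*q − 2*q − 30 = 5*q*(q + 15) − 2*(q + 15).

(5*q − 2)*(q + 15)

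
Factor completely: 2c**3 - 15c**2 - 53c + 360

Among the possible rational roots, c = -5 is a root, so (c + 5) is a factor; dividing leaves 2c**2 - 25c + 72.
The remaining quadratic factors as (2c - 9)(c - 8).

(2c - 9)(c + 5)(c - 8)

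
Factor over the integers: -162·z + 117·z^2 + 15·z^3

Pull out the common factor 3·z, then factor the remaining trinomial.

3·z·(5·z - 6)·(z + 9)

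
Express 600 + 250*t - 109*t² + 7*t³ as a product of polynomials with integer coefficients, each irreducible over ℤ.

Among the possible rational roots, t = 5 is a root, so (t - 5) is a factor; dividing leaves 7*t² - 74*t - 120.
The remaining quadratic factors as (7*t + 10)(t - 12).

(7*t + 10)*(t - 12)*(t - 5)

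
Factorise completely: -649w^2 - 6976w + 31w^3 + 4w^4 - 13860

Testing divisors of the constant over divisors of the leading coefficient, w = 14 is a root, so (w - 14) divides it; the quotient is 4w^3 + 87w^2 + 569w + 990.
Next, w = -9 is a root, so (w + 9) divides it; the quotient is 4w^2 + 51w + 110.
The remaining quadratic factors as (4w + 11)(w + 10).

(4w + 11)(w + 10)(w + 9)(w - 14)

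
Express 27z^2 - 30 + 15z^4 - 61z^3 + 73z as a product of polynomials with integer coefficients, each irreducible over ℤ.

(3z - 5)(5z - 2)(z + 1)(z - 3)

Among the possible rational roots, z = -1 is a root, so (z + 1) divides it; the quotient is 15z^3 - 76z^2 + 103z - 30.
Then z = 2/5 is a root, so (5z - 2) divides it; the quotient is 3z^2 - 14z + 15.
The remaining quadratic factors as (3z - 5)(z - 3).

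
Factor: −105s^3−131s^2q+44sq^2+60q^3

−(3s−2q)(7s+5q)(5s+6q)

Group: 5s(−21s^2−sq+10q^2) + 6q(−21s^2−sq+10q^2); both groups contain (−21s^2−sq+10q^2), so (5s+6q) is a factor with cofactor −21s^2−sq+10q^2.
The cofactor groups again: −21s^2−sq+10q^2 = −7s(3s−2q) − 5q(3s−2q); both groups contain (3s−2q), giving −(7s+5q)(3s−2q).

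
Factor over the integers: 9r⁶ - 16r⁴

r⁴(3r + 4)(3r - 4)

Pull out the common factor r⁴, leaving 9r² - 16.
Recognize a difference of squares with the parts 3r and 4.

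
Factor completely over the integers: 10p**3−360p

10p(p+6)(p−6)

Factor out 10p, leaving p**2−36, which is a difference of two squares.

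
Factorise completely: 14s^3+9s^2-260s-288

(2s-9)(7s+8)(s+4)

Testing divisors of the constant over divisors of the leading coefficient, s = 9/2 is a root, so (2s-9) is a factor; dividing leaves 7s^2+36s+32.
The remaining quadratic factors as (s+4)(7s+8).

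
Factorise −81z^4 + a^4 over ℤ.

(a + 3z)(a − 3z)(a^2 + 9z^2)

(a)⁴ − (3z)⁴ = ((a)² − (3z)²)((a)² + (3z)²); the first factor splits again, the second (a^2 + 9z^2) is irreducible.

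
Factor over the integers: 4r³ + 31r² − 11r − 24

Trying the rational-root candidates, r = −3/4 is a root, so (4r + 3) is a factor; dividing leaves r² + 7r − 8.
The remaining quadratic factors as (r + 8)(r − 1).

(4r + 3)(r + 8)(r − 1)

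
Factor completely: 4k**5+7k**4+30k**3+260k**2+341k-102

(4k-1)(k+2)(k+3)(k**2-3k+17)

By the rational root theorem, k = -3 is a root, so (k+3) divides it; the quotient is 4k**4-5k**3+45k**2+125k-34.
Then k = 1/4 is a root, so (4k-1) is a factor; dividing leaves k**3-k**2+11k+34.
Then k = -2 is a root, so (k+2) is a factor; dividing leaves k**2-3k+17.
The quadratic k**2-3k+17 has discriminant -59 < 0 and is irreducible over ℤ.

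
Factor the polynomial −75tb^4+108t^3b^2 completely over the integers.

Every term has a factor of 3tb^2. Then 36t^2−25b^2 = (6t)² − (5b)².

3b^2t(6t−5b)(6t+5b)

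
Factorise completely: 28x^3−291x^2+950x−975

(4x−13)(7x−15)(x−5)

Testing divisors of the constant over divisors of the leading coefficient, x = 15/7 is a root, giving the factor (7x−15) and quotient 4x^2−33x+65.
The remaining quadratic factors as (4x−13)(x−5).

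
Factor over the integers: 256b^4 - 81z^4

(4b + 3z)(4b - 3z)(16b^2 + 9z^2)

Difference of squares twice: with A = 4b and B = 3z, A⁴ − B⁴ = (A² − B²)(A² + B²), and A² − B² factors again.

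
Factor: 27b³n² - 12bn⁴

3bn²(3b + 2n)(3b - 2n)

Pull out the common factor 3bn²; 9b² - 4n² is a difference of squares.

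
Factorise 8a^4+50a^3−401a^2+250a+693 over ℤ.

Testing divisors of the constant over divisors of the leading coefficient, a = 7/2 is a root, giving the factor (2a−7) and quotient 4a^3+39a^2−64a−99.
Then a = 9/4 is a root, giving the factor (4a−9) and quotient a^2+12a+11.
The remaining quadratic factors as (a+11)(a+1).

(2a−7)(4a−9)(a+1)(a+11)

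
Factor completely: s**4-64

Substitute u = s**2 to get a quadratic in u, then factor.
s**2-8 is irreducible over ℤ (8 is not a perfect square).
s**2+8 is irreducible over ℤ (always positive, so no real roots).

(s**2+8)(s**2-8)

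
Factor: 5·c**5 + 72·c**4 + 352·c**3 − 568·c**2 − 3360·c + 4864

Trying the rational-root candidates, c = 8/5 is a root, so (5·c − 8) divides it; the quotient is c**4 + 16·c**3 + 96·c**2 + 40·c − 608.
Next, c = 2 is a root, so (c − 2) divides it; the quotient is c**3 + 18·c**2 + 132·c + 304.
Then c = −4 is a root, giving the factor (c + 4) and quotient c**2 + 14·c + 76.
The quadratic c**2 + 14·c + 76 has discriminant −108 < 0 and is irreducible over ℤ.

(5·c − 8)·(c + 4)·(c − 2)·(c**2 + 14·c + 76)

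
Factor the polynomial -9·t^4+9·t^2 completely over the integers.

Factor out 9·t^2 first: what remains is -t^2+1.
Recognize a difference of squares with the parts 1 and t.

-9·t^2·(t+1)·(t-1)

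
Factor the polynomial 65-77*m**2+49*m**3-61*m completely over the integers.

Among the possible rational roots, m = -1 is a root, so (m+1) is a factor; dividing leaves 49*m**2-126*m+65.
The remaining quadratic factors as (7*m-5)(7*m-13).

(7*m-13)*(7*m-5)*(m+1)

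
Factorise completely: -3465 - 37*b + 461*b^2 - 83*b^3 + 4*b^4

(4*b + 9)*(b - 11)*(b - 5)*(b - 7)

By the rational root theorem, b = -9/4 is a root, so (4*b + 9) divides it; the quotient is b^3 - 23*b^2 + 167*b - 385.
Then b = 5 is a root, so (b - 5) divides it; the quotient is b^2 - 18*b + 77.
The remaining quadratic factors as (b - 11)(b - 7).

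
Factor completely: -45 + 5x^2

5(x + 3)(x - 3)

Pull out the common factor 5; x^2 - 9 is a difference of squares.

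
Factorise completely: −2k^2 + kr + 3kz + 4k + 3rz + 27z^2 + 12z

−(2k − r − 9z − 4)(k + 3z)

Group: −k(2k − r − 9z − 4) − 3z(2k − r − 9z − 4); both groups contain (2k − r − 9z − 4).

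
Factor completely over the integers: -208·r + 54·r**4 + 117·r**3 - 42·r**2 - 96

(2·r + 3)·(3·r + 2)·(3·r + 4)·(3·r - 4)

Trying the rational-root candidates, r = -2/3 is a root, giving the factor (3·r + 2) and quotient 18·r**3 + 27·r**2 - 32·r - 48.
Then r = -3/2 is a root, giving the factor (2·r + 3) and quotient 9·r**2 - 16.
The remaining quadratic factors as (3·r - 4)(3·r + 4).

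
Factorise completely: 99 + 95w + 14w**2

(2w + 11)(7w + 9)

Need a pair with product 14·99 = 1386 and sum 95: that's 77 and 18.
Split the middle term: 14w**2 + 77w + 18w + 99 = 7w(2w + 11) + 9(2w + 11).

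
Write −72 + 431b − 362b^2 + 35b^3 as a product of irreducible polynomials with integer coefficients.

(5b − 1)(7b − 8)(b − 9)

Among the possible rational roots, b = 8/7 is a root, giving the factor (7b − 8) and quotient 5b^2 − 46b + 9.
The remaining quadratic factors as (b − 9)(5b − 1).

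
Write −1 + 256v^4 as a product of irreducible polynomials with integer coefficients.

(4v + 1)(4v − 1)(16v^2 + 1)

Difference of squares twice: with A = 4v and B = 1, A⁴ − B⁴ = (A² − B²)(A² + B²), and A² − B² factors again.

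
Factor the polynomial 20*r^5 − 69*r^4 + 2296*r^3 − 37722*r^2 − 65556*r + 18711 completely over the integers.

Trying the rational-root candidates, r = 1/4 is a root, so (4*r − 1) is a factor; dividing leaves 5*r^4 − 16*r^3 + 570*r^2 − 9288*r − 18711.
Next, r = −9/5 is a root, so (5*r + 9) is a factor; dividing leaves r^3 − 5*r^2 + 123*r − 2079.
Then r = 11 is a root, so (r − 11) is a factor; dividing leaves r^2 + 6*r + 189.
The quadratic r^2 + 6*r + 189 has discriminant −720 < 0 and is irreducible over ℤ.

(4*r − 1)*(5*r + 9)*(r − 11)*(r^2 + 6*r + 189)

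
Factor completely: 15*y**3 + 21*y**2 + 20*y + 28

(5*y + 7)*(3*y**2 + 4)

Group as (15*y**3 + 20*y) + (21*y**2 + 28) = 5*y*(3*y**2 + 4) + 7*(3*y**2 + 4).
Both groups share the factor (3*y**2 + 4).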